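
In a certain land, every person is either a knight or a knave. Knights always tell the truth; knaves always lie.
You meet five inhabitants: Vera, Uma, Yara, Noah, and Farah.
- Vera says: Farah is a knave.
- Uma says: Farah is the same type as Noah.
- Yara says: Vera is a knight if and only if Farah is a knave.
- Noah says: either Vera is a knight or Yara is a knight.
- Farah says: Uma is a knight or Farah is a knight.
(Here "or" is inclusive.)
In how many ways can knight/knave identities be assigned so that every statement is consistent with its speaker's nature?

2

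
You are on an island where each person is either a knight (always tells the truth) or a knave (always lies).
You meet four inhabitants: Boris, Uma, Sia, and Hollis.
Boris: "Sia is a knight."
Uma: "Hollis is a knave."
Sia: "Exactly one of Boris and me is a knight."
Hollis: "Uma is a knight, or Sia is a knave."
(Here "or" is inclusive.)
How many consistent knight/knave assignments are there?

Consistent assignments:
  Boris=knave, Uma=knave, Sia=knave, Hollis=knight

1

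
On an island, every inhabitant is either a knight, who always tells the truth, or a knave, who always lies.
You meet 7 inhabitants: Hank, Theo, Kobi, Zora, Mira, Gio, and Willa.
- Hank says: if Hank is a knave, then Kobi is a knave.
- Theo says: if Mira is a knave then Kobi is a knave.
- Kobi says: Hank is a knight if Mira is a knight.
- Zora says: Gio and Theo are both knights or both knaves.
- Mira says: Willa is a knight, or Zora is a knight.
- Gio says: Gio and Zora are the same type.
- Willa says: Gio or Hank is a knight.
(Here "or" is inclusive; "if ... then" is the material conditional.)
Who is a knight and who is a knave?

Hank is a knight, Theo is a knight, Kobi is a knight, Zora is a knight, Mira is a knight, Gio is a knight, and Willa is a knight.

Hank is a knight, and the claim "if Hank is a knave, then Kobi is a knave" is indeed true.
As a knight, Theo's statement "if Mira is a knave then Kobi is a knave" should be true; it is.
Kobi (knight): "Hank is a knight if Mira is a knight" — true. ✓
Zora is a knight, and the claim "Gio and Theo are both knights or both knaves" is indeed true.
Mira is a knight; "Willa is a knight, or Zora is a knight" is true, as required.
Since Gio is a knight, "Gio and Zora are the same type" needs to be true, which holds.
As a knight, Willa's statement "Gio or Hank is a knight" should be true; it is.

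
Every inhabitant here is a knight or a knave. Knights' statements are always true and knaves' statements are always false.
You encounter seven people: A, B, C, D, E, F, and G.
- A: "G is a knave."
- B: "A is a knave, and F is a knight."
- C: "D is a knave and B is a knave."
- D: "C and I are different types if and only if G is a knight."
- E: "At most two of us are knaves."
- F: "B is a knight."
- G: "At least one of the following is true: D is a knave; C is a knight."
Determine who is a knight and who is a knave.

Knights: B, F, and G. Knaves: A, C, D, and E.

As a knave, A's statement "G is a knave" should be false; it is.
B (knight): "A is a knave, and F is a knight" — true. ✓
Since C is a knave, "D is a knave and B is a knave" needs to be false, which holds.
Since D is a knave, "C and I are different types if and only if G is a knight" needs to be false, which holds.
E is a knave, and the claim "at most two of us are knaves" is indeed false.
As a knight, F's statement "B is a knight" should be true; it is.
G is a knight; "at least one of the following is true: D is a knave; C is a knight" is true, as required.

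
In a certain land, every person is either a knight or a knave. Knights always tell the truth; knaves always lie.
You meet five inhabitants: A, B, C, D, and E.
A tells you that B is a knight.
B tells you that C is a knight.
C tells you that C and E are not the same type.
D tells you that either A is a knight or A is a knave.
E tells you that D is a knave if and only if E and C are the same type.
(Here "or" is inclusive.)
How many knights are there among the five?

The unique consistent assignment is A=knave, B=knave, C=knave, D=knight, E=knave.
That has 1 knight.

1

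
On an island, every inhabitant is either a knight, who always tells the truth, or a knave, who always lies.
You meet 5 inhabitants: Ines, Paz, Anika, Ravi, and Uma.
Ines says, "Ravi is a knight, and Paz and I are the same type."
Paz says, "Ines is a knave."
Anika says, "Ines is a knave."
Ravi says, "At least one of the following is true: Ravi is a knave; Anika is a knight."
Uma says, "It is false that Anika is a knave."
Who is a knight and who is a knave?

Ines is a knave, Paz is a knight, Anika is a knight, Ravi is a knight, and Uma is a knight.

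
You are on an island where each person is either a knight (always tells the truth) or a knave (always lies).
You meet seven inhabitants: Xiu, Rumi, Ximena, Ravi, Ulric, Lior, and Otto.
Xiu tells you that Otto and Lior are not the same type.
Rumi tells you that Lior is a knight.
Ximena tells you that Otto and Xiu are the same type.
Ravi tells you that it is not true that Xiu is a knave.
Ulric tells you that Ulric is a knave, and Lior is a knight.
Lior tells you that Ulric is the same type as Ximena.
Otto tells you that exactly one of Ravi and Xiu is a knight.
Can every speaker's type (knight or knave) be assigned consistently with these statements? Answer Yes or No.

Yes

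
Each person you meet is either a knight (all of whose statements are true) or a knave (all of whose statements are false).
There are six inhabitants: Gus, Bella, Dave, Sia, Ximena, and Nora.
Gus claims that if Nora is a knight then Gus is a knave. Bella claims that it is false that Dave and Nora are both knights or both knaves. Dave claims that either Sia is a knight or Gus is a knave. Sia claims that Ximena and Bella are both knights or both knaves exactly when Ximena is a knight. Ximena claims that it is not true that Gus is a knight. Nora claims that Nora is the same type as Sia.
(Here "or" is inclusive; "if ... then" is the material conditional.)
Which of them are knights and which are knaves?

Gus is a knight, Bella is a knight, Dave is a knight, Sia is a knight, Ximena is a knave, and Nora is a knave.

Gus (knight): "if Nora is a knight then Gus is a knave" — true. ✓
Bella is a knight; "it is false that Dave and Nora are both knights or both knaves" is true, as required.
Dave is a knight, so "either Sia is a knight or Gus is a knave" must be true — and it is.
Sia (knight): "Ximena and Bella are both knights or both knaves exactly when Ximena is a knight" — true. ✓
As a knave, Ximena's statement "it is not true that Gus is a knight" should be false; it is.
As a knave, Nora's statement "Nora is the same type as Sia" should be false; it is.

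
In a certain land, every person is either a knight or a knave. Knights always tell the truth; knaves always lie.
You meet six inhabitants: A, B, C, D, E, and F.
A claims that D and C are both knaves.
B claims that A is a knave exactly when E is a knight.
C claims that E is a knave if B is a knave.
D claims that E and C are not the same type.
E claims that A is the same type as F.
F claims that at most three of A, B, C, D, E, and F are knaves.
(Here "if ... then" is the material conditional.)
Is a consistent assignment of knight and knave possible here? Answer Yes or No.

Yes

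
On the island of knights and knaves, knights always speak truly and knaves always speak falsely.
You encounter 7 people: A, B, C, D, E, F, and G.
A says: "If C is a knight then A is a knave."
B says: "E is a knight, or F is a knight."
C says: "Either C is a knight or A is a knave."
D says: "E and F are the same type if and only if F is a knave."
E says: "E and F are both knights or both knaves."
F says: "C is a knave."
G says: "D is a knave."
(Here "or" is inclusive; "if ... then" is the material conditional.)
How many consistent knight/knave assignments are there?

2

Consistent assignments:
  A=knight, B=knight, C=knave, D=knight, E=knave, F=knight, G=knave
  A=knight, B=knight, C=knave, D=knave, E=knight, F=knight, G=knight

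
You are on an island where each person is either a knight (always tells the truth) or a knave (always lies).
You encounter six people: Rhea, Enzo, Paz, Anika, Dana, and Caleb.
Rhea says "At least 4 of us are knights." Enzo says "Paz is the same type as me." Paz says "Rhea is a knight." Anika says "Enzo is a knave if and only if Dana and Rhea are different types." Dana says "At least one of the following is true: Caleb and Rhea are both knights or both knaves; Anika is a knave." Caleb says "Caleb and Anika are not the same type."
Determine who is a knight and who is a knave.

Rhea is a knight, Enzo is a knave, Paz is a knight, Anika is a knave, Dana is a knight, and Caleb is a knight.

Rhea is a knight, and the claim "at least 4 of us are knights" is indeed True.
Enzo (knave): "Paz is the same type as me" — false. ✓
As a knight, Paz's statement "Rhea is a knight" should be True; it is.
Anika (knave): "Enzo is a knave if and only if Dana and Rhea are different types" — false. ✓
Since Dana is a knight, "at least one of the following is true: Caleb and Rhea are both knights or both knaves; Anika is a knave" needs to be True, which holds.
Since Caleb is a knight, "Caleb and Anika are not the same type" needs to be True, which holds.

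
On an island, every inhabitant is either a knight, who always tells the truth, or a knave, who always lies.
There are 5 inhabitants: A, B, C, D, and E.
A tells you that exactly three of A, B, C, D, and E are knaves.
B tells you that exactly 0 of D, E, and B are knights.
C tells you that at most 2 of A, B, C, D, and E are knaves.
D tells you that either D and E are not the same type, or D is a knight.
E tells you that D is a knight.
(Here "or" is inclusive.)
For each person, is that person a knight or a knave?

A is a knave, B is a knave, C is a knight, D is a knight, and E is a knight.

A is a knave; "exactly three of A, B, C, D, and E are knaves" is False, as required.
Since B is a knave, "exactly 0 of D, E, and B are knights" needs to be False, which holds.
Since C is a knight, "at most 2 of A, B, C, D, and E are knaves" needs to be True, which holds.
D is a knight, and the claim "either D and E are not the same type, or D is a knight" is indeed True.
E (knight): "D is a knight" — True. ✓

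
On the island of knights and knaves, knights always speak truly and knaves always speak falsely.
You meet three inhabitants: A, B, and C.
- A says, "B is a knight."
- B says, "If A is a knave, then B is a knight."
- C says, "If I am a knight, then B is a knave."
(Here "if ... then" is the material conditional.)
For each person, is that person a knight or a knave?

A is a knave, B is a knave, and C is a knight.

Since A is a knave, "B is a knight" needs to be False, which holds.
B is a knave, so "if A is a knave, then B is a knight" must be False — and it is.
C (knight): "if I am a knight, then B is a knave" — true. ✓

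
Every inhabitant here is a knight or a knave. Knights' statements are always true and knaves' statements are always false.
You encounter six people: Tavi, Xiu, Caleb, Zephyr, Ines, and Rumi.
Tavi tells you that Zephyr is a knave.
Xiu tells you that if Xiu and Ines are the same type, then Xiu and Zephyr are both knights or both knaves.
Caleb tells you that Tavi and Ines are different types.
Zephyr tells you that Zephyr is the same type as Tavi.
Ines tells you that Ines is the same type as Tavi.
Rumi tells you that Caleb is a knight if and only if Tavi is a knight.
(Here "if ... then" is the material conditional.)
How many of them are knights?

4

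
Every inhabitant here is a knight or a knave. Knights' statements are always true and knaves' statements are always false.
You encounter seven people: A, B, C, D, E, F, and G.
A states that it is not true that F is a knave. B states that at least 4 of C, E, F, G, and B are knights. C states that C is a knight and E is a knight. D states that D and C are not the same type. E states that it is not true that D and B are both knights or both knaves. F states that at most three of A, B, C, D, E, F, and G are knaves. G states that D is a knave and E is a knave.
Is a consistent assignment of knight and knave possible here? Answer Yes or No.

Yes

One consistent assignment: A=knight, B=knave, C=knave, D=knight, E=knight, F=knight, G=knave.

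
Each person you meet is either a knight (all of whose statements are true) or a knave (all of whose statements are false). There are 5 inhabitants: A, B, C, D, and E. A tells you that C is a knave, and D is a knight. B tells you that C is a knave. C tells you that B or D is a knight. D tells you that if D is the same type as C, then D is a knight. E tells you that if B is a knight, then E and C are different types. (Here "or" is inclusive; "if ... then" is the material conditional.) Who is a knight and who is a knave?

A is a knave, B is a knave, C is a knight, D is a knight, and E is a knight.

As a knave, A's statement "C is a knave, and D is a knight" should be False; it is.
B is a knave; "C is a knave" is False, as required.
C is a knight, so "B or D is a knight" must be True — and it is.
D is a knight; "if D is the same type as C, then D is a knight" is True, as required.
E is a knight, so "if B is a knight, then E and C are different types" must be True — and it is.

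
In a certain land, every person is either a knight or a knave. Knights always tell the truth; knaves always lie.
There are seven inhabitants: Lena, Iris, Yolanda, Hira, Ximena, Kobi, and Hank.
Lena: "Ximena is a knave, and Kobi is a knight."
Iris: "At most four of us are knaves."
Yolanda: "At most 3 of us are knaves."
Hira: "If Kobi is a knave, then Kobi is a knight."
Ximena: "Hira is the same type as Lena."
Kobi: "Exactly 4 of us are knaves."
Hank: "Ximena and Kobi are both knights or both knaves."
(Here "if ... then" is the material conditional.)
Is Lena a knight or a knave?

Lena is a knave.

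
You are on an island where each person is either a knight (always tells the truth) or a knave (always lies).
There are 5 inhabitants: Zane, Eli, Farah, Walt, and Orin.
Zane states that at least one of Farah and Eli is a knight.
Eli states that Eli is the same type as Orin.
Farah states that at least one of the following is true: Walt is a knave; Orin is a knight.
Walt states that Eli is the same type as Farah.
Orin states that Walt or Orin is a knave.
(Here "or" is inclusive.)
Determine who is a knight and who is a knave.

Zane is a knight, Eli is a knave, Farah is a knight, Walt is a knave, and Orin is a knight.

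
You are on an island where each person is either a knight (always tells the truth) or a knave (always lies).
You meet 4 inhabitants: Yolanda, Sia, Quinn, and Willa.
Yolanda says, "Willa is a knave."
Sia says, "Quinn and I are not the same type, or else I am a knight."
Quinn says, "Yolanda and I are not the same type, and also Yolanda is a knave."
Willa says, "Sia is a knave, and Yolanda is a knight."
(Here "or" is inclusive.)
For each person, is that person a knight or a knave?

Knights: Yolanda and Sia. Knaves: Quinn and Willa.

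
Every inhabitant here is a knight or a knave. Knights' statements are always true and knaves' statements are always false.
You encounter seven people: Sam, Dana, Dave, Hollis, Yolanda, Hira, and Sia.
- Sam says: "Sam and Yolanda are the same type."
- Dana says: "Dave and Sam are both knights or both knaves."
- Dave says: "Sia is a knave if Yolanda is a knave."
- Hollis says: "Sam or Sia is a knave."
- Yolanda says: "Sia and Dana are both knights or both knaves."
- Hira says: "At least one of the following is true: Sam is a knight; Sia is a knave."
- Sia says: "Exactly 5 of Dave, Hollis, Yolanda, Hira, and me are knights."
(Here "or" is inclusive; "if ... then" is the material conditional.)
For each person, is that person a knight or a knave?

Knights: Dave, Hollis, Yolanda, and Hira. Knaves: Sam, Dana, and Sia.

Sam is a knave, and the claim "Sam and Yolanda are the same type" is indeed False.
Since Dana is a knave, "Dave and Sam are both knights or both knaves" needs to be False, which holds.
Dave is a knight, so "Sia is a knave if Yolanda is a knave" must be true — and it is.
Hollis (knight): "Sam or Sia is a knave" — true. ✓
Yolanda is a knight; "Sia and Dana are both knights or both knaves" is true, as required.
Hira is a knight, so "at least one of the following is true: Sam is a knight; Sia is a knave" must be true — and it is.
As a knave, Sia's statement "exactly 5 of Dave, Hollis, Yolanda, Hira, and me are knights" should be False; it is.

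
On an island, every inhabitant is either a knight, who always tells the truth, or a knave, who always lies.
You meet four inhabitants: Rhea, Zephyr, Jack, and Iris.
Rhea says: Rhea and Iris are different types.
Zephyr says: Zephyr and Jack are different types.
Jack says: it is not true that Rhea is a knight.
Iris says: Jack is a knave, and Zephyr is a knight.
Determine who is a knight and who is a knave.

Rhea is a knight, Zephyr is a knave, Jack is a knave, and Iris is a knave.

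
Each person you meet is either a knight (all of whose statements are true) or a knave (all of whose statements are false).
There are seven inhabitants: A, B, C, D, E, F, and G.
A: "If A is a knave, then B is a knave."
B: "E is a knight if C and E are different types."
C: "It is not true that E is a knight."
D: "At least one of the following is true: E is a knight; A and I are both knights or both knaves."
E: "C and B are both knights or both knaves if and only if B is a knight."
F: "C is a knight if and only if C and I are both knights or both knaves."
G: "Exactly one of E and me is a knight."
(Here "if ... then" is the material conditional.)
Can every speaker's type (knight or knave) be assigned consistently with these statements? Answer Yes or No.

No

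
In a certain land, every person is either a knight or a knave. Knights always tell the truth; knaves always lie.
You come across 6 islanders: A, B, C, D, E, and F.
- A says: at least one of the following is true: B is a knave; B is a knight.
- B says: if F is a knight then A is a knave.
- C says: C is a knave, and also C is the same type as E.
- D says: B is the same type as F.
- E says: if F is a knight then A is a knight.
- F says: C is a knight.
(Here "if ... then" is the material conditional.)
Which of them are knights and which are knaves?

A is a knight, B is a knight, C is a knave, D is a knave, E is a knight, and F is a knave.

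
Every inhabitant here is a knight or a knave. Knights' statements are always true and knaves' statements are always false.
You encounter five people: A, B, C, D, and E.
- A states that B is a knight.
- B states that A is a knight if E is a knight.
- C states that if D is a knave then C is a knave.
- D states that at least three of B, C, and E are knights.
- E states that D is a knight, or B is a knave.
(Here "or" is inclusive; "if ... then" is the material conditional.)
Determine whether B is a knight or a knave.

B is a knight.

Consistent assignments: {A=knight, B=knight, C=knight, D=knight, E=knight}
In every consistent assignment, B is a knight.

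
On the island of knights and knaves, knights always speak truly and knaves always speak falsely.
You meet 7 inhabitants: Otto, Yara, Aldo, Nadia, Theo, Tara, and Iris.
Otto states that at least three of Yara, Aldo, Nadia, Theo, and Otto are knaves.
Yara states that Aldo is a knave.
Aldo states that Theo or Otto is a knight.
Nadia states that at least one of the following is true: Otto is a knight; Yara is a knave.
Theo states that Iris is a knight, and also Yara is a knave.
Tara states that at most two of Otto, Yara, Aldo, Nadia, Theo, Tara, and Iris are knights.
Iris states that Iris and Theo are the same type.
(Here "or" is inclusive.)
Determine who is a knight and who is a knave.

Otto is a knave, Yara is a knave, Aldo is a knight, Nadia is a knight, Theo is a knight, Tara is a knave, and Iris is a knight.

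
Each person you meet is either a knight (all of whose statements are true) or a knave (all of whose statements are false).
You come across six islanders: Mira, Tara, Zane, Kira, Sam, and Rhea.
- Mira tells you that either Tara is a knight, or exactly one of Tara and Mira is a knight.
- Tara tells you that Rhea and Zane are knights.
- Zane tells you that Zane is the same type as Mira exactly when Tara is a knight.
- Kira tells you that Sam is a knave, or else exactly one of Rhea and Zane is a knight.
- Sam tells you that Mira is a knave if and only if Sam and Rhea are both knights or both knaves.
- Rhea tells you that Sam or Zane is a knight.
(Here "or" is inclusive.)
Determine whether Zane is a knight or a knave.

Consistent assignments: {Mira=knave, Tara=knave, Zane=knave, Kira=knight, Sam=knight, Rhea=knight}
In every consistent assignment, Zane is a knave.

Zane is a knave.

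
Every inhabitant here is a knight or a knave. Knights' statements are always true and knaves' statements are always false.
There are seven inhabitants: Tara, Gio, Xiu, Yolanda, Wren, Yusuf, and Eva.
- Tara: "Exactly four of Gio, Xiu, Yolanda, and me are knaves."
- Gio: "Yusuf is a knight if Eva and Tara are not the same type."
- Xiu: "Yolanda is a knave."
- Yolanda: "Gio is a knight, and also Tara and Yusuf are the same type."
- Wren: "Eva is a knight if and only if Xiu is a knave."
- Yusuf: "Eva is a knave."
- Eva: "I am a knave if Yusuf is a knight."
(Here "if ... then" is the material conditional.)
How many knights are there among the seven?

2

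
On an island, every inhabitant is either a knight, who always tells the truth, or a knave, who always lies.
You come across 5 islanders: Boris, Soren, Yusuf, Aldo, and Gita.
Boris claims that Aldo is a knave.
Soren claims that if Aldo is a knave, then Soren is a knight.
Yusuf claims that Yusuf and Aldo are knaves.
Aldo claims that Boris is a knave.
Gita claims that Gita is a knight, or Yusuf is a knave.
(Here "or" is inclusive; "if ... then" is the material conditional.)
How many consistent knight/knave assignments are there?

1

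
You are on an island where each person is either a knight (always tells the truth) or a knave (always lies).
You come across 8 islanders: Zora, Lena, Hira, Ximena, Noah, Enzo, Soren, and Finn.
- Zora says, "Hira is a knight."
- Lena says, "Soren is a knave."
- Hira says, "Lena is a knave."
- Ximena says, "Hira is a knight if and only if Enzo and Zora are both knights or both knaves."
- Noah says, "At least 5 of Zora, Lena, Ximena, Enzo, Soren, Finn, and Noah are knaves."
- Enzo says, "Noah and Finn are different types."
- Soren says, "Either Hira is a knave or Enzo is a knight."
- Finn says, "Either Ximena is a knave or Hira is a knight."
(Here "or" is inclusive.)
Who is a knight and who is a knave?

Since Zora is a knight, "Hira is a knight" needs to be true, which holds.
Lena is a knave, and the claim "Soren is a knave" is indeed False.
Hira is a knight, and the claim "Lena is a knave" is indeed true.
Since Ximena is a knight, "Hira is a knight if and only if Enzo and Zora are both knights or both knaves" needs to be true, which holds.
Noah is a knave, and the claim "at least 5 of Zora, Lena, Ximena, Enzo, Soren, Finn, and Noah are knaves" is indeed False.
Enzo is a knight, and the claim "Noah and Finn are different types" is indeed true.
Soren (knight): "either Hira is a knave or Enzo is a knight" — true. ✓
Finn is a knight; "either Ximena is a knave or Hira is a knight" is true, as required.

Zora is a knight, Lena is a knave, Hira is a knight, Ximena is a knight, Noah is a knave, Enzo is a knight, Soren is a knight, and Finn is a knight.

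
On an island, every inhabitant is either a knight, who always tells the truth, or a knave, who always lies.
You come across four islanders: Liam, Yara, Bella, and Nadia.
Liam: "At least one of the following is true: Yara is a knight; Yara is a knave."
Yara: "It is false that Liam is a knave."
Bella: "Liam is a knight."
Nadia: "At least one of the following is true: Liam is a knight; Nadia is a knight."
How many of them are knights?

4

The unique consistent assignment is Liam=knight, Yara=knight, Bella=knight, Nadia=knight.
That has 4 knights.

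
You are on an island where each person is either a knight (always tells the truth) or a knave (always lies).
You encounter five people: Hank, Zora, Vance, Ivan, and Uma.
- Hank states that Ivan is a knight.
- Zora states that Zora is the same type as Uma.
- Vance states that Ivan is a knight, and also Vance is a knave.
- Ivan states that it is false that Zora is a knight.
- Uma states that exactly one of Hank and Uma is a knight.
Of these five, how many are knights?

The unique consistent assignment is Hank=knave, Zora=knight, Vance=knave, Ivan=knave, Uma=knight.
That has 2 knights.

2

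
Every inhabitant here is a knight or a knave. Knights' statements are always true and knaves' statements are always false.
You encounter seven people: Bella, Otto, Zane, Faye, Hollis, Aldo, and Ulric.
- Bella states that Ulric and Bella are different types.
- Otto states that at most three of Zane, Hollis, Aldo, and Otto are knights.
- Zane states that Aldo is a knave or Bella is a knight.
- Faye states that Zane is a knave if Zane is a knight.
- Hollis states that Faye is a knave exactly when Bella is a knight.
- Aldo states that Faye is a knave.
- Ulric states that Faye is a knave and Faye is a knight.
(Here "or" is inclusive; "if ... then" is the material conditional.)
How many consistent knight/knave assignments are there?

0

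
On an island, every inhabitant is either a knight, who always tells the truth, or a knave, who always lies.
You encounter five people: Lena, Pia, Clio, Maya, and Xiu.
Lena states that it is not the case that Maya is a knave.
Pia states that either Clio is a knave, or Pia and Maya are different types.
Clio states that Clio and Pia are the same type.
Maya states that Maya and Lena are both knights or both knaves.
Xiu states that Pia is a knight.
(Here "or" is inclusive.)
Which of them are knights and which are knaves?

Lena is a knight, so "it is not the case that Maya is a knave" must be True — and it is.
Pia is a knight; "either Clio is a knave, or Pia and Maya are different types" is True, as required.
Clio is a knave; "Clio and Pia are the same type" is false, as required.
Since Maya is a knight, "Maya and Lena are both knights or both knaves" needs to be True, which holds.
As a knight, Xiu's statement "Pia is a knight" should be True; it is.

Lena is a knight, Pia is a knight, Clio is a knave, Maya is a knight, and Xiu is a knight.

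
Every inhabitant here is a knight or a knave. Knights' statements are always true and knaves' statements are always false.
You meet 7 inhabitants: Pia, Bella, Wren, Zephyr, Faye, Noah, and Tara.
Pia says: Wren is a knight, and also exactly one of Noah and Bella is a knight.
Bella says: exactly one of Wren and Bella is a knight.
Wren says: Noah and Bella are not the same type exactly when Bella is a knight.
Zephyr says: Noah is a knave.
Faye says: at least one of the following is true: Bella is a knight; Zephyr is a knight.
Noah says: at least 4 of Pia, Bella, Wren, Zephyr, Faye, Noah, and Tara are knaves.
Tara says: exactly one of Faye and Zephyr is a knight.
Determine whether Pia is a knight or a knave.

Pia is a knave.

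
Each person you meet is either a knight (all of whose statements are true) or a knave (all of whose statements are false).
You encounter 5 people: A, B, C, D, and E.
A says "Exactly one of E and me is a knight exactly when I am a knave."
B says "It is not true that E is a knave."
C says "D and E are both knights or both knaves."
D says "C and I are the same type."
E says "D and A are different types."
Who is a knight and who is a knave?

A is a knave, so "exactly one of E and me is a knight exactly when I am a knave" must be false — and it is.
B is a knave; "it is not true that E is a knave" is false, as required.
Since C is a knight, "D and E are both knights or both knaves" needs to be True, which holds.
Since D is a knave, "C and I are the same type" needs to be false, which holds.
E is a knave, so "D and A are different types" must be false — and it is.

A is a knave, B is a knave, C is a knight, D is a knave, and E is a knave.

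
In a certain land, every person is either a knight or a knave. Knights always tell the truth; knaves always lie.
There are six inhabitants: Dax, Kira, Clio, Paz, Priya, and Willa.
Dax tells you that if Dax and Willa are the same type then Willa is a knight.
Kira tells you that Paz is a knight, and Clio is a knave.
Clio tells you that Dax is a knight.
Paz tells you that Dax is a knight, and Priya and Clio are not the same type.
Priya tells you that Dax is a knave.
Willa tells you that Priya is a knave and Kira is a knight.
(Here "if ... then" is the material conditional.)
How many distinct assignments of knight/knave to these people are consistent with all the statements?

Consistent assignments:
  Dax=knight, Kira=knave, Clio=knight, Paz=knight, Priya=knave, Willa=knave
  Dax=knave, Kira=knave, Clio=knave, Paz=knave, Priya=knight, Willa=knave

2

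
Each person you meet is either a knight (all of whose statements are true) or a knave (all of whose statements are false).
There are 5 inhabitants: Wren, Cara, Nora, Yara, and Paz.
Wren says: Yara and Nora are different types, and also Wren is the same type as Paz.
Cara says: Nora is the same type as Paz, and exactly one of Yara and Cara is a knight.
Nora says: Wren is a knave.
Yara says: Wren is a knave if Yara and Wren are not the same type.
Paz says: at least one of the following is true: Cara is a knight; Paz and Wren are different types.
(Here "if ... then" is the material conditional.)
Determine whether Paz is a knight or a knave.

Consistent assignments: {Wren=knave, Cara=knave, Nora=knight, Yara=knight, Paz=knave}
In every consistent assignment, Paz is a knave.

Paz is a knave.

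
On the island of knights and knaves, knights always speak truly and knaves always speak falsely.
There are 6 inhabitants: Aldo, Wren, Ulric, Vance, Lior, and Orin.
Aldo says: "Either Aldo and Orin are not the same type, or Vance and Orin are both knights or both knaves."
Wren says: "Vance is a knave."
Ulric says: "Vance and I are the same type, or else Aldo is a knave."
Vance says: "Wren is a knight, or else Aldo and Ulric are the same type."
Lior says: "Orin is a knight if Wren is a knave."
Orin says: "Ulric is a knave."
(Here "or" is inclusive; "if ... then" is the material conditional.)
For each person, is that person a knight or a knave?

As a knight, Aldo's statement "either Aldo and Orin are not the same type, or Vance and Orin are both knights or both knaves" should be true; it is.
Wren (knave): "Vance is a knave" — false. ✓
Ulric is a knight, and the claim "Vance and I are the same type, or else Aldo is a knave" is indeed true.
Vance (knight): "Wren is a knight, or else Aldo and Ulric are the same type" — true. ✓
Lior (knave): "Orin is a knight if Wren is a knave" — false. ✓
As a knave, Orin's statement "Ulric is a knave" should be false; it is.

Knights: Aldo, Ulric, and Vance. Knaves: Wren, Lior, and Orin.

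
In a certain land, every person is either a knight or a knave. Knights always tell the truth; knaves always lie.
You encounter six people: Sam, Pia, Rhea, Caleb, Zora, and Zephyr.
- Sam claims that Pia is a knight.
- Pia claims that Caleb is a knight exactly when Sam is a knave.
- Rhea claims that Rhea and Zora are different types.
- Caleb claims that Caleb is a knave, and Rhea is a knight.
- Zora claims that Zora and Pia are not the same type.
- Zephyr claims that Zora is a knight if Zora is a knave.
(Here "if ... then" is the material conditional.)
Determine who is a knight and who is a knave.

Sam is a knave, and the claim "Pia is a knight" is indeed false.
Pia (knave): "Caleb is a knight exactly when Sam is a knave" — false. ✓
Since Rhea is a knave, "Rhea and Zora are different types" needs to be false, which holds.
Caleb is a knave; "Caleb is a knave, and Rhea is a knight" is false, as required.
Zora (knave): "Zora and Pia are not the same type" — false. ✓
As a knave, Zephyr's statement "Zora is a knight if Zora is a knave" should be false; it is.

Sam is a knave, Pia is a knave, Rhea is a knave, Caleb is a knave, Zora is a knave, and Zephyr is a knave.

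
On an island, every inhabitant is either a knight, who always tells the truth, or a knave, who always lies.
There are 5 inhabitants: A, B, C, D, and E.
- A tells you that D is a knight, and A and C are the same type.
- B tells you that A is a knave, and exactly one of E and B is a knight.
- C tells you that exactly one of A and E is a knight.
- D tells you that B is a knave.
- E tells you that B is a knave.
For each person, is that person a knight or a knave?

A (knave): "D is a knight, and A and C are the same type" — False. ✓
B is a knight, so "A is a knave, and exactly one of E and B is a knight" must be true — and it is.
Since C is a knave, "exactly one of A and E is a knight" needs to be False, which holds.
Since D is a knave, "B is a knave" needs to be False, which holds.
Since E is a knave, "B is a knave" needs to be False, which holds.

A is a knave, B is a knight, C is a knave, D is a knave, and E is a knave.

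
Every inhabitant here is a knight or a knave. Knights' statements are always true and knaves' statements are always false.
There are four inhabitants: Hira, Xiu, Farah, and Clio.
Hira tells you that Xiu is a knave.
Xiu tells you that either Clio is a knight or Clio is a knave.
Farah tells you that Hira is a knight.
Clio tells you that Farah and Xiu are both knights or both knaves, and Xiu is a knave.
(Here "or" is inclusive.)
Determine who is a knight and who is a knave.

As a knave, Hira's statement "Xiu is a knave" should be false; it is.
As a knight, Xiu's statement "either Clio is a knight or Clio is a knave" should be True; it is.
As a knave, Farah's statement "Hira is a knight" should be false; it is.
Clio is a knave, and the claim "Farah and Xiu are both knights or both knaves, and Xiu is a knave" is indeed false.

Knights: Xiu. Knaves: Hira, Farah, and Clio.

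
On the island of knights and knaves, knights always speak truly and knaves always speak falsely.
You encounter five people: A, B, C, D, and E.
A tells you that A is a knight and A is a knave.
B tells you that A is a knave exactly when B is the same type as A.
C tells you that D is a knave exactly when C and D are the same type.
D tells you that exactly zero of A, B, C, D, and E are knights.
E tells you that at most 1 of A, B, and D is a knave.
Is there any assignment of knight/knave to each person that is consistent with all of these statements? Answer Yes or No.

No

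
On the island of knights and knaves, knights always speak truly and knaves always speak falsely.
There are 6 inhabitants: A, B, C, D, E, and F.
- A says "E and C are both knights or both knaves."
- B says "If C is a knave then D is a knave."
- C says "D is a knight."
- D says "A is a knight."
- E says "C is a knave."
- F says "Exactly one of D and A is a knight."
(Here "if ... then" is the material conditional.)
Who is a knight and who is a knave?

A is a knave, B is a knight, C is a knave, D is a knave, E is a knight, and F is a knave.

A is a knave, so "E and C are both knights or both knaves" must be false — and it is.
As a knight, B's statement "if C is a knave then D is a knave" should be true; it is.
C is a knave, so "D is a knight" must be false — and it is.
D (knave): "A is a knight" — false. ✓
Since E is a knight, "C is a knave" needs to be true, which holds.
F (knave): "exactly one of D and A is a knight" — false. ✓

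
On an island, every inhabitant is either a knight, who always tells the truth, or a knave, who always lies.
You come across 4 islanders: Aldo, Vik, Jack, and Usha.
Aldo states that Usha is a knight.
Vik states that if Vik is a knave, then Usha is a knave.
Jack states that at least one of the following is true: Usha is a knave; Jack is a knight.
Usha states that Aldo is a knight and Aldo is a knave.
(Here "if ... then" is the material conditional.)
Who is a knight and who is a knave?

Since Aldo is a knave, "Usha is a knight" needs to be False, which holds.
Since Vik is a knight, "if Vik is a knave, then Usha is a knave" needs to be true, which holds.
Jack is a knight, so "at least one of the following is true: Usha is a knave; Jack is a knight" must be true — and it is.
Usha (knave): "Aldo is a knight and Aldo is a knave" — False. ✓

Aldo is a knave, Vik is a knight, Jack is a knight, and Usha is a knave.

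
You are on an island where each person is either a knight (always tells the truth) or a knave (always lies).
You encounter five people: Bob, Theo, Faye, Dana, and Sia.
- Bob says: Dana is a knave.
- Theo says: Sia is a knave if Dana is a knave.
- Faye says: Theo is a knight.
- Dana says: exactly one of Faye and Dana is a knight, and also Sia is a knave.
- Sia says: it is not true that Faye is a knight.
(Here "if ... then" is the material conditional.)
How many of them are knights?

2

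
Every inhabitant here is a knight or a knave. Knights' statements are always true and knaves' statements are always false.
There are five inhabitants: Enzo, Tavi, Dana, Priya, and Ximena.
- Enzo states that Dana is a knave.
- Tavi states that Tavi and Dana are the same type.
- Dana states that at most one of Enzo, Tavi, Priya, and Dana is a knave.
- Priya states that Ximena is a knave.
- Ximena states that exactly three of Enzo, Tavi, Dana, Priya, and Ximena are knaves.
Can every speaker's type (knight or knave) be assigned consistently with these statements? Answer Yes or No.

One consistent assignment: Enzo=knave, Tavi=knight, Dana=knight, Priya=knight, Ximena=knave.

Yes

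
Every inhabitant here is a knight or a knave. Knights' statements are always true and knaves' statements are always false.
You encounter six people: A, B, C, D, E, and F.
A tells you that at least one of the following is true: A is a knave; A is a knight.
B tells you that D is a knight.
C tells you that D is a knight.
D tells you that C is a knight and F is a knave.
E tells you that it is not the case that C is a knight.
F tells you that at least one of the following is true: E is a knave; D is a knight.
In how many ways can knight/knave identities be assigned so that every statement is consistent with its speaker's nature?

1

Consistent assignments:
  A=knight, B=knave, C=knave, D=knave, E=knight, F=knave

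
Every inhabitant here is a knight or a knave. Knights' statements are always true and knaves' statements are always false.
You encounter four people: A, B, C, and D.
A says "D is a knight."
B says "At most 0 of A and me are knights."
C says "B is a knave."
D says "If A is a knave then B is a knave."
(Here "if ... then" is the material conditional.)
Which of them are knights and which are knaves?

Knights: A, C, and D. Knaves: B.

A is a knight, and the claim "D is a knight" is indeed True.
B is a knave; "at most 0 of A and me are knights" is false, as required.
C is a knight, and the claim "B is a knave" is indeed True.
D is a knight, so "if A is a knave then B is a knave" must be True — and it is.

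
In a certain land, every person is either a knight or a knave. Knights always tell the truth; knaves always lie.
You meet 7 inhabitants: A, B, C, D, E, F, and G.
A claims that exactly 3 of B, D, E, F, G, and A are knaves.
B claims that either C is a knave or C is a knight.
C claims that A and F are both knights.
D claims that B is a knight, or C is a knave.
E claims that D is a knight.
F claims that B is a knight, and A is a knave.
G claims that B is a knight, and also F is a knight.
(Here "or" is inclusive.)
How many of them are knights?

5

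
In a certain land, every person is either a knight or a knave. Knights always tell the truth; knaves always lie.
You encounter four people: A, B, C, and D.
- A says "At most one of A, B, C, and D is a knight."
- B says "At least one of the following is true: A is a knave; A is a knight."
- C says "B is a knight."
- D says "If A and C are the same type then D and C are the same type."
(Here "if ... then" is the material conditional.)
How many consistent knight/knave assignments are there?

1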